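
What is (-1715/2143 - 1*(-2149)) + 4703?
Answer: 14682121/2143 ≈ 6851.2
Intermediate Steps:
(-1715/2143 - 1*(-2149)) + 4703 = (-1715*1/2143 + 2149) + 4703 = (-1715/2143 + 2149) + 4703 = 4603592/2143 + 4703 = 14682121/2143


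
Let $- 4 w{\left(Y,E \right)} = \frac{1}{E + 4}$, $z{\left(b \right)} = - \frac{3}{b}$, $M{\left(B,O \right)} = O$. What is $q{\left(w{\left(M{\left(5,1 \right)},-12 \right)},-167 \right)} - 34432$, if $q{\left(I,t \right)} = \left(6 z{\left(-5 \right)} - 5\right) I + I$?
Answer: $- \frac{2754561}{80} \approx -34432.0$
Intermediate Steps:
$w{\left(Y,E \right)} = - \frac{1}{4 \left(4 + E\right)}$ ($w{\left(Y,E \right)} = - \frac{1}{4 \left(E + 4\right)} = - \frac{1}{4 \left(4 + E\right)}$)
$q{\left(I,t \right)} = - \frac{2 I}{5}$ ($q{\left(I,t \right)} = \left(6 \left(- \frac{3}{-5}\right) - 5\right) I + I = \left(6 \left(\left(-3\right) \left(- \frac{1}{5}\right)\right) - 5\right) I + I = \left(6 \cdot \frac{3}{5} - 5\right) I + I = \left(\frac{18}{5} - 5\right) I + I = - \frac{7 I}{5} + I = - \frac{2 I}{5}$)
$q{\left(w{\left(M{\left(5,1 \right)},-12 \right)},-167 \right)} - 34432 = - \frac{2 \left(- \frac{1}{16 + 4 \left(-12\right)}\right)}{5} - 34432 = - \frac{2 \left(- \frac{1}{16 - 48}\right)}{5} - 34432 = - \frac{2 \left(- \frac{1}{-32}\right)}{5} - 34432 = - \frac{2 \left(\left(-1\right) \left(- \frac{1}{32}\right)\right)}{5} - 34432 = \left(- \frac{2}{5}\right) \frac{1}{32} - 34432 = - \frac{1}{80} - 34432 = - \frac{2754561}{80}$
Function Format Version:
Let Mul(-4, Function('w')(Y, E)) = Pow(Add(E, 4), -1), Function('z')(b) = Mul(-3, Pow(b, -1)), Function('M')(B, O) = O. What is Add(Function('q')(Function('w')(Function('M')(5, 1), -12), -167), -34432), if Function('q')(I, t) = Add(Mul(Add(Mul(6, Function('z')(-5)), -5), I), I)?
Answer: Rational(-2754561, 80) ≈ -34432.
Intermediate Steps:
Function('w')(Y, E) = Mul(Rational(-1, 4), Pow(Add(4, E), -1)) (Function('w')(Y, E) = Mul(Rational(-1, 4), Pow(Add(E, 4), -1)) = Mul(Rational(-1, 4), Pow(Add(4, E), -1)))
Function('q')(I, t) = Mul(Rational(-2, 5), I) (Function('q')(I, t) = Add(Mul(Add(Mul(6, Mul(-3, Pow(-5, -1))), -5), I), I) = Add(Mul(Add(Mul(6, Mul(-3, Rational(-1, 5))), -5), I), I) = Add(Mul(Add(Mul(6, Rational(3, 5)), -5), I), I) = Add(Mul(Add(Rational(18, 5), -5), I), I) = Add(Mul(Rational(-7, 5), I), I) = Mul(Rational(-2, 5), I))
Add(Function('q')(Function('w')(Function('M')(5, 1), -12), -167), -34432) = Add(Mul(Rational(-2, 5), Mul(-1, Pow(Add(16, Mul(4, -12)), -1))), -34432) = Add(Mul(Rational(-2, 5), Mul(-1, Pow(Add(16, -48), -1))), -34432) = Add(Mul(Rational(-2, 5), Mul(-1, Pow(-32, -1))), -34432) = Add(Mul(Rational(-2, 5), Mul(-1, Rational(-1, 32))), -34432) = Add(Mul(Rational(-2, 5), Rational(1, 32)), -34432) = Add(Rational(-1, 80), -34432) = Rational(-2754561, 80)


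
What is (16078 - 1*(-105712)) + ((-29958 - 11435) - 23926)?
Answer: 56471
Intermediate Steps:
(16078 - 1*(-105712)) + ((-29958 - 11435) - 23926) = (16078 + 105712) + (-41393 - 23926) = 121790 - 65319 = 56471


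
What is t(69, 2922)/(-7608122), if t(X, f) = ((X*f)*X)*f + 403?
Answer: -40649818327/7608122 ≈ -5343.0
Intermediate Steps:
t(X, f) = 403 + X²*f² (t(X, f) = (f*X²)*f + 403 = X²*f² + 403 = 403 + X²*f²)
t(69, 2922)/(-7608122) = (403 + 69²*2922²)/(-7608122) = (403 + 4761*8538084)*(-1/7608122) = (403 + 40649817924)*(-1/7608122) = 40649818327*(-1/7608122) = -40649818327/7608122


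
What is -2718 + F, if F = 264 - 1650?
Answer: -4104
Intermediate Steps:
F = -1386
-2718 + F = -2718 - 1386 = -4104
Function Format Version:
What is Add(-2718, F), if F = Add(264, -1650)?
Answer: -4104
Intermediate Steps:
F = -1386
Add(-2718, F) = Add(-2718, -1386) = -4104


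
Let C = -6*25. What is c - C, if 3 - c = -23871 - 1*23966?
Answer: 47990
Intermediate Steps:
c = 47840 (c = 3 - (-23871 - 1*23966) = 3 - (-23871 - 23966) = 3 - 1*(-47837) = 3 + 47837 = 47840)
C = -150
c - C = 47840 - 1*(-150) = 47840 + 150 = 47990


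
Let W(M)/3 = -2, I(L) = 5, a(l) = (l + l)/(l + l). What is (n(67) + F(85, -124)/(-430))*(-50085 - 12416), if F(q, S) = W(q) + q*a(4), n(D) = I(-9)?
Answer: -129439571/430 ≈ -3.0102e+5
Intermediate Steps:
a(l) = 1 (a(l) = (2*l)/((2*l)) = (2*l)*(1/(2*l)) = 1)
n(D) = 5
W(M) = -6 (W(M) = 3*(-2) = -6)
F(q, S) = -6 + q (F(q, S) = -6 + q*1 = -6 + q)
(n(67) + F(85, -124)/(-430))*(-50085 - 12416) = (5 + (-6 + 85)/(-430))*(-50085 - 12416) = (5 + 79*(-1/430))*(-62501) = (5 - 79/430)*(-62501) = (2071/430)*(-62501) = -129439571/430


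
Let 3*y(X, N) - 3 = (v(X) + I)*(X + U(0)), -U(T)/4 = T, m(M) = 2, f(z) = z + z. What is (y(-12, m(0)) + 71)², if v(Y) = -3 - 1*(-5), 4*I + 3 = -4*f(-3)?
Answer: 1849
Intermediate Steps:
f(z) = 2*z
U(T) = -4*T
I = 21/4 (I = -¾ + (-8*(-3))/4 = -¾ + (-4*(-6))/4 = -¾ + (¼)*24 = -¾ + 6 = 21/4 ≈ 5.2500)
v(Y) = 2 (v(Y) = -3 + 5 = 2)
y(X, N) = 1 + 29*X/12 (y(X, N) = 1 + ((2 + 21/4)*(X - 4*0))/3 = 1 + (29*(X + 0)/4)/3 = 1 + (29*X/4)/3 = 1 + 29*X/12)
(y(-12, m(0)) + 71)² = ((1 + (29/12)*(-12)) + 71)² = ((1 - 29) + 71)² = (-28 + 71)² = 43² = 1849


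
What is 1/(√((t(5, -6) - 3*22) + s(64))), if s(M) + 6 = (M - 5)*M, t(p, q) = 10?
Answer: √3714/3714 ≈ 0.016409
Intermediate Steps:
s(M) = -6 + M*(-5 + M) (s(M) = -6 + (M - 5)*M = -6 + (-5 + M)*M = -6 + M*(-5 + M))
1/(√((t(5, -6) - 3*22) + s(64))) = 1/(√((10 - 3*22) + (-6 + 64² - 5*64))) = 1/(√((10 - 66) + (-6 + 4096 - 320))) = 1/(√(-56 + 3770)) = 1/(√3714) = √3714/3714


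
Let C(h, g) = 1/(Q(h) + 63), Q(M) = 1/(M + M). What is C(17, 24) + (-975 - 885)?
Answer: -3985946/2143 ≈ -1860.0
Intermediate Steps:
Q(M) = 1/(2*M)
C(h, g) = 1/(63 + 1/(2*h)) (C(h, g) = 1/(1/(2*h) + 63) = 1/(63 + 1/(2*h)))
C(17, 24) + (-975 - 885) = 2*17/(1 + 126*17) + (-975 - 885) = 2*17/(1 + 2142) - 1860 = 2*17/2143 - 1860 = 2*17*(1/2143) - 1860 = 34/2143 - 1860 = -3985946/2143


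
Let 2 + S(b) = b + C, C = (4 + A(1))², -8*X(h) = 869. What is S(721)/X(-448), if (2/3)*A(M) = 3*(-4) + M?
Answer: -7002/869 ≈ -8.0575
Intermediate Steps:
A(M) = -18 + 3*M/2 (A(M) = 3*(3*(-4) + M)/2 = 3*(-12 + M)/2 = -18 + 3*M/2)
X(h) = -869/8 (X(h) = -⅛*869 = -869/8)
C = 625/4 (C = (4 + (-18 + (3/2)*1))² = (4 + (-18 + 3/2))² = (4 - 33/2)² = (-25/2)² = 625/4 ≈ 156.25)
S(b) = 617/4 + b (S(b) = -2 + (b + 625/4) = -2 + (625/4 + b) = 617/4 + b)
S(721)/X(-448) = (617/4 + 721)/(-869/8) = (3501/4)*(-8/869) = -7002/869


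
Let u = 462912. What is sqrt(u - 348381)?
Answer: sqrt(114531) ≈ 338.42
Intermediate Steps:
sqrt(u - 348381) = sqrt(462912 - 348381) = sqrt(114531)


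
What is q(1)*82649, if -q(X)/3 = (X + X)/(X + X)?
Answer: -247947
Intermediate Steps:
q(X) = -3 (q(X) = -3*(X + X)/(X + X) = -3*2*X/(2*X) = -3*2*X*1/(2*X) = -3*1 = -3)
q(1)*82649 = -3*82649 = -247947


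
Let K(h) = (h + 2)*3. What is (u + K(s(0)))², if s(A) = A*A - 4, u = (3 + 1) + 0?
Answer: 4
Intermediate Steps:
u = 4 (u = 4 + 0 = 4)
s(A) = -4 + A² (s(A) = A² - 4 = -4 + A²)
K(h) = 6 + 3*h (K(h) = (2 + h)*3 = 6 + 3*h)
(u + K(s(0)))² = (4 + (6 + 3*(-4 + 0²)))² = (4 + (6 + 3*(-4 + 0)))² = (4 + (6 + 3*(-4)))² = (4 + (6 - 12))² = (4 - 6)² = (-2)² = 4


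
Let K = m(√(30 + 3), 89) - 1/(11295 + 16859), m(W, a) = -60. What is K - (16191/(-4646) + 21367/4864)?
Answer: -9687844193409/159057036544 ≈ -60.908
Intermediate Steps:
K = -1689241/28154 (K = -60 - 1/(11295 + 16859) = -60 - 1/28154 = -1689241/28154 ≈ -60.000)
K - (16191/(-4646) + 21367/4864) = -1689241/28154 - (16191/(-4646) + 21367/4864) = -1689241/28154 - (16191*(-1/4646) + 21367*(1/4864)) = -1689241/28154 - (-16191/4646 + 21367/4864) = -1689241/28154 - 1*10259029/11299072 = -1689241/28154 - 10259029/11299072 = -9687844193409/159057036544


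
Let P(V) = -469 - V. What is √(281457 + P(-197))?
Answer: √281185 ≈ 530.27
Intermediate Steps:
√(281457 + P(-197)) = √(281457 + (-469 - 1*(-197))) = √(281457 + (-469 + 197)) = √(281457 - 272) = √281185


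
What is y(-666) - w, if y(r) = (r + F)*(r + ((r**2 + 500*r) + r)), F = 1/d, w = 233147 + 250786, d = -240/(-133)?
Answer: -731665887/10 ≈ -7.3167e+7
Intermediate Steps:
d = 240/133 (d = -240*(-1/133) = 240/133 ≈ 1.8045)
w = 483933
F = 133/240 (F = 1/(240/133) = 133/240 ≈ 0.55417)
y(r) = (133/240 + r)*(r**2 + 502*r) (y(r) = (r + 133/240)*(r + ((r**2 + 500*r) + r)) = (133/240 + r)*(r + (r**2 + 501*r)) = (133/240 + r)*(r**2 + 502*r))
y(-666) - w = (1/240)*(-666)*(66766 + 240*(-666)**2 + 120613*(-666)) - 1*483933 = (1/240)*(-666)*(66766 + 240*443556 - 80328258) - 483933 = (1/240)*(-666)*(66766 + 106453440 - 80328258) - 483933 = (1/240)*(-666)*26191948 - 483933 = -726826557/10 - 483933 = -731665887/10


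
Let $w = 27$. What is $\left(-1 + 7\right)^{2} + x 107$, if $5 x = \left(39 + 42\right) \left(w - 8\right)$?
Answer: $\frac{164853}{5} \approx 32971.0$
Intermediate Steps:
$x = \frac{1539}{5}$ ($x = \frac{\left(39 + 42\right) \left(27 - 8\right)}{5} = \frac{81 \cdot 19}{5} = \frac{1}{5} \cdot 1539 = \frac{1539}{5} \approx 307.8$)
$\left(-1 + 7\right)^{2} + x 107 = \left(-1 + 7\right)^{2} + \frac{1539}{5} \cdot 107 = 6^{2} + \frac{164673}{5} = 36 + \frac{164673}{5} = \frac{164853}{5}$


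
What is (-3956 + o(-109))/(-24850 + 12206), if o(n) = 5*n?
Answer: 4501/12644 ≈ 0.35598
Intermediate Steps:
(-3956 + o(-109))/(-24850 + 12206) = (-3956 + 5*(-109))/(-24850 + 12206) = (-3956 - 545)/(-12644) = -4501*(-1/12644) = 4501/12644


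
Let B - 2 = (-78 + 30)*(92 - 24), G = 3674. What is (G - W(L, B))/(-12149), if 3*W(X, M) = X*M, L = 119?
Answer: -399200/36447 ≈ -10.953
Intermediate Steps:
B = -3262 (B = 2 + (-78 + 30)*(92 - 24) = 2 - 48*68 = 2 - 3264 = -3262)
W(X, M) = M*X/3 (W(X, M) = (X*M)/3 = (M*X)/3 = M*X/3)
(G - W(L, B))/(-12149) = (3674 - (-3262)*119/3)/(-12149) = (3674 - 1*(-388178/3))*(-1/12149) = (3674 + 388178/3)*(-1/12149) = (399200/3)*(-1/12149) = -399200/36447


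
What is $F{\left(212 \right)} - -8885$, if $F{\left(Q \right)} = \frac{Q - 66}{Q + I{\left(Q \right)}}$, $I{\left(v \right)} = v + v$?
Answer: $\frac{2825503}{318} \approx 8885.2$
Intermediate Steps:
$I{\left(v \right)} = 2 v$
$F{\left(Q \right)} = \frac{-66 + Q}{3 Q}$ ($F{\left(Q \right)} = \frac{Q - 66}{Q + 2 Q} = \frac{-66 + Q}{3 Q}$)
$F{\left(212 \right)} - -8885 = \frac{-66 + 212}{3 \cdot 212} - -8885 = \frac{1}{3} \cdot \frac{1}{212} \cdot 146 + 8885 = \frac{73}{318} + 8885 = \frac{2825503}{318}$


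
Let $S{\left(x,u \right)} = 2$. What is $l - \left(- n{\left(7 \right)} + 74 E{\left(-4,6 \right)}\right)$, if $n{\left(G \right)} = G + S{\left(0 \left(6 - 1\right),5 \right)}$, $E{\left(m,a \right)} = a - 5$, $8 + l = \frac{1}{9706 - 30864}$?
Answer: $- \frac{1544535}{21158} \approx -73.0$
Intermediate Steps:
$l = - \frac{169265}{21158}$ ($l = -8 + \frac{1}{9706 - 30864} = -8 + \frac{1}{-21158} = -8 - \frac{1}{21158} = - \frac{169265}{21158} \approx -8.0$)
$E{\left(m,a \right)} = -5 + a$ ($E{\left(m,a \right)} = a - 5 = -5 + a$)
$n{\left(G \right)} = 2 + G$ ($n{\left(G \right)} = G + 2 = 2 + G$)
$l - \left(- n{\left(7 \right)} + 74 E{\left(-4,6 \right)}\right) = - \frac{169265}{21158} + \left(\left(2 + 7\right) - 74 \left(-5 + 6\right)\right) = - \frac{169265}{21158} + \left(9 - 74\right) = - \frac{169265}{21158} - 65 = - \frac{1544535}{21158}$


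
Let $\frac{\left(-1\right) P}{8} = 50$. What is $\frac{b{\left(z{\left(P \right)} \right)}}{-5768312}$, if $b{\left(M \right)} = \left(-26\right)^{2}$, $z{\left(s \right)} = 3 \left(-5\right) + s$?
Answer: $- \frac{169}{1442078} \approx -0.00011719$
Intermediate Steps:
$P = -400$ ($P = \left(-8\right) 50 = -400$)
$z{\left(s \right)} = -15 + s$
$b{\left(M \right)} = 676$
$\frac{b{\left(z{\left(P \right)} \right)}}{-5768312} = \frac{676}{-5768312} = 676 \left(- \frac{1}{5768312}\right) = - \frac{169}{1442078}$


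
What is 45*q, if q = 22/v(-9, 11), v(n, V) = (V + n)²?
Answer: 495/2 ≈ 247.50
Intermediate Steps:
q = 11/2 (q = 22/((11 - 9)²) = 22/(2²) = 22/4 = 22*(¼) = 11/2 ≈ 5.5000)
45*q = 45*(11/2) = 495/2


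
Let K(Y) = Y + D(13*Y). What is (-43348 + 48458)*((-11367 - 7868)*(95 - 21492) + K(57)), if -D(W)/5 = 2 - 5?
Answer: 2103129685370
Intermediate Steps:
D(W) = 15 (D(W) = -5*(2 - 5) = -5*(-3) = 15)
K(Y) = 15 + Y (K(Y) = Y + 15 = 15 + Y)
(-43348 + 48458)*((-11367 - 7868)*(95 - 21492) + K(57)) = (-43348 + 48458)*((-11367 - 7868)*(95 - 21492) + (15 + 57)) = 5110*(-19235*(-21397) + 72) = 5110*(411571295 + 72) = 5110*411571367 = 2103129685370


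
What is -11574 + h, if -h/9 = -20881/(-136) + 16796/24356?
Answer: -10733914953/828104 ≈ -12962.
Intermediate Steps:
h = -1149439257/828104 (h = -9*(-20881/(-136) + 16796/24356) = -9*(-20881*(-1/136) + 16796*(1/24356)) = -9*(20881/136 + 4199/6089) = -9*127715473/828104 = -1149439257/828104 ≈ -1388.0)
-11574 + h = -11574 - 1149439257/828104 = -10733914953/828104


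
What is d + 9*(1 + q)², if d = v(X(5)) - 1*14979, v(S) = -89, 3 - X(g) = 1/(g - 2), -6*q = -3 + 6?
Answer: -60263/4 ≈ -15066.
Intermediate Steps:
q = -½ (q = -(-3 + 6)/6 = -⅙*3 = -½ ≈ -0.50000)
X(g) = 3 - 1/(-2 + g) (X(g) = 3 - 1/(g - 2) = 3 - 1/(-2 + g))
d = -15068 (d = -89 - 1*14979 = -89 - 14979 = -15068)
d + 9*(1 + q)² = -15068 + 9*(1 - ½)² = -15068 + 9*(½)² = -15068 + 9*(¼) = -15068 + 9/4 = -60263/4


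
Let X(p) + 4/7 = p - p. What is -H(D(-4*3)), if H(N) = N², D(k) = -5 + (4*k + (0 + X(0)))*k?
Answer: -16362025/49 ≈ -3.3392e+5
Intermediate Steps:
X(p) = -4/7 (X(p) = -4/7 + (p - p) = -4/7 + 0 = -4/7)
D(k) = -5 + k*(-4/7 + 4*k) (D(k) = -5 + (4*k + (0 - 4/7))*k = -5 + (4*k - 4/7)*k = -5 + (-4/7 + 4*k)*k = -5 + k*(-4/7 + 4*k))
-H(D(-4*3)) = -(-5 + 4*(-4*3)² - (-16)*3/7)² = -(-5 + 4*(-12)² - 4/7*(-12))² = -(-5 + 4*144 + 48/7)² = -(-5 + 576 + 48/7)² = -(4045/7)² = -1*16362025/49 = -16362025/49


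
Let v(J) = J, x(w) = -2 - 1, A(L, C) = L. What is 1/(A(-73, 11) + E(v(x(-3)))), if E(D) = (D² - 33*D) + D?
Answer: 1/32 ≈ 0.031250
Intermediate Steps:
x(w) = -3
E(D) = D² - 32*D
1/(A(-73, 11) + E(v(x(-3)))) = 1/(-73 - 3*(-32 - 3)) = 1/(-73 - 3*(-35)) = 1/(-73 + 105) = 1/32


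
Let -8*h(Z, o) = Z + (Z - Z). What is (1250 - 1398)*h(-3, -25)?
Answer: -111/2 ≈ -55.500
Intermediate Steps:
h(Z, o) = -Z/8 (h(Z, o) = -(Z + (Z - Z))/8 = -(Z + 0)/8 = -Z/8)
(1250 - 1398)*h(-3, -25) = (1250 - 1398)*(-⅛*(-3)) = -148*3/8 = -111/2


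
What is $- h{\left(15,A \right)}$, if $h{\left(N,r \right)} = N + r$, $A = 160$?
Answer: $-175$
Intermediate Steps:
$- h{\left(15,A \right)} = - (15 + 160) = \left(-1\right) 175 = -175$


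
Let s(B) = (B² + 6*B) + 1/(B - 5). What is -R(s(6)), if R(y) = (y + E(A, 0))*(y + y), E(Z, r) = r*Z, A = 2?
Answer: -10658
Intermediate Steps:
s(B) = B² + 1/(-5 + B) + 6*B (s(B) = (B² + 6*B) + 1/(-5 + B) = B² + 1/(-5 + B) + 6*B)
E(Z, r) = Z*r
R(y) = 2*y² (R(y) = (y + 2*0)*(y + y) = (y + 0)*(2*y) = y*(2*y) = 2*y²)
-R(s(6)) = -2*((1 + 6² + 6³ - 30*6)/(-5 + 6))² = -2*((1 + 36 + 216 - 180)/1)² = -2*(1*73)² = -2*73² = -2*5329 = -1*10658 = -10658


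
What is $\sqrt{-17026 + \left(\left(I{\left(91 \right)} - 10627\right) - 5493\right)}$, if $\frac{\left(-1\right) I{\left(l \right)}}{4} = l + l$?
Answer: $i \sqrt{33874} \approx 184.05 i$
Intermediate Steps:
$I{\left(l \right)} = - 8 l$ ($I{\left(l \right)} = - 4 \left(l + l\right) = - 4 \cdot 2 l = - 8 l$)
$\sqrt{-17026 + \left(\left(I{\left(91 \right)} - 10627\right) - 5493\right)} = \sqrt{-17026 - 16848} = \sqrt{-33874} = i \sqrt{33874}$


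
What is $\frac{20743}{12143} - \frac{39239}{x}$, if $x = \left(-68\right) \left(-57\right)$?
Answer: $- \frac{396079309}{47066268} \approx -8.4154$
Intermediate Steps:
$x = 3876$
$\frac{20743}{12143} - \frac{39239}{x} = \frac{20743}{12143} - \frac{39239}{3876} = - \frac{396079309}{47066268}$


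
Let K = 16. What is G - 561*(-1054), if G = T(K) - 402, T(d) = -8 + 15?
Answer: 590899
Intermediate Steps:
T(d) = 7
G = -395 (G = 7 - 402 = -395)
G - 561*(-1054) = -395 - 561*(-1054) = -395 + 591294 = 590899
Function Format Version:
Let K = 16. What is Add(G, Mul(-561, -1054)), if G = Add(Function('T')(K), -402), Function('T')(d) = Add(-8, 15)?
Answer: 590899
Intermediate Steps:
Function('T')(d) = 7
G = -395 (G = Add(7, -402) = -395)
Add(G, Mul(-561, -1054)) = Add(-395, Mul(-561, -1054)) = Add(-395, 591294) = 590899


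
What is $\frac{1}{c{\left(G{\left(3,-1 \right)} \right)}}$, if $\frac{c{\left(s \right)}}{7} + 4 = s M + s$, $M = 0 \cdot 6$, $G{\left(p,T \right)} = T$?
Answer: $- \frac{1}{35} \approx -0.028571$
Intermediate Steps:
$M = 0$
$c{\left(s \right)} = -28 + 7 s$ ($c{\left(s \right)} = -28 + 7 \left(s 0 + s\right) = -28 + 7 \left(0 + s\right) = -28 + 7 s$)
$\frac{1}{c{\left(G{\left(3,-1 \right)} \right)}} = \frac{1}{-28 + 7 \left(-1\right)} = \frac{1}{-28 - 7} = \frac{1}{-35} = - \frac{1}{35}$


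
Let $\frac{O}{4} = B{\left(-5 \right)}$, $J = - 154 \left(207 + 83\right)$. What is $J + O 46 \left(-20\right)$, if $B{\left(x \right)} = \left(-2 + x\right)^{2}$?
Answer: $-224980$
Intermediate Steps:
$J = -44660$ ($J = \left(-154\right) 290 = -44660$)
$O = 196$ ($O = 4 \left(-2 - 5\right)^{2} = 4 \left(-7\right)^{2} = 4 \cdot 49 = 196$)
$J + O 46 \left(-20\right) = -44660 + 196 \cdot 46 \left(-20\right) = -44660 + 9016 \left(-20\right) = -44660 - 180320 = -224980$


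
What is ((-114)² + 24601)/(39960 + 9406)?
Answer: 37597/49366 ≈ 0.76160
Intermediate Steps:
((-114)² + 24601)/(39960 + 9406) = (12996 + 24601)/49366 = 37597*(1/49366) = 37597/49366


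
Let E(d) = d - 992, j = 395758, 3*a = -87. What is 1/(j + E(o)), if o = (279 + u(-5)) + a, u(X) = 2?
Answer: 1/395018 ≈ 2.5315e-6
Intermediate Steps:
a = -29 (a = (1/3)*(-87) = -29)
o = 252 (o = (279 + 2) - 29 = 281 - 29 = 252)
E(d) = -992 + d
1/(j + E(o)) = 1/(395758 + (-992 + 252)) = 1/(395758 - 740) = 1/395018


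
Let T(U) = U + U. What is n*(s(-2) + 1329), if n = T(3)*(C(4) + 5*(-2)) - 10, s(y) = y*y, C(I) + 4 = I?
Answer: -93310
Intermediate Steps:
C(I) = -4 + I
T(U) = 2*U
s(y) = y**2
n = -70 (n = (2*3)*((-4 + 4) + 5*(-2)) - 10 = 6*(0 - 10) - 10 = 6*(-10) - 10 = -60 - 10 = -70)
n*(s(-2) + 1329) = -70*((-2)**2 + 1329) = -70*(4 + 1329) = -70*1333 = -93310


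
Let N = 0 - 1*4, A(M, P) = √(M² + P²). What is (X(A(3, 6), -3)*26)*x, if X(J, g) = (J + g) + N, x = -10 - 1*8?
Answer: 3276 - 1404*√5 ≈ 136.56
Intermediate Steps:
x = -18 (x = -10 - 8 = -18)
N = -4 (N = 0 - 4 = -4)
X(J, g) = -4 + J + g (X(J, g) = (J + g) - 4 = -4 + J + g)
(X(A(3, 6), -3)*26)*x = ((-4 + √(3² + 6²) - 3)*26)*(-18) = ((-4 + √(9 + 36) - 3)*26)*(-18) = ((-4 + √45 - 3)*26)*(-18) = ((-4 + 3*√5 - 3)*26)*(-18) = ((-7 + 3*√5)*26)*(-18) = (-182 + 78*√5)*(-18) = 3276 - 1404*√5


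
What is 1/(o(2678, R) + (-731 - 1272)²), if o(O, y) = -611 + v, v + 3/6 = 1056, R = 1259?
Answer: 2/8024907 ≈ 2.4922e-7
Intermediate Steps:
v = 2111/2 (v = -½ + 1056 = 2111/2 ≈ 1055.5)
o(O, y) = 889/2 (o(O, y) = -611 + 2111/2 = 889/2)
1/(o(2678, R) + (-731 - 1272)²) = 1/(889/2 + (-731 - 1272)²) = 1/(889/2 + (-2003)²) = 1/(889/2 + 4012009) = 1/(8024907/2) = 2/8024907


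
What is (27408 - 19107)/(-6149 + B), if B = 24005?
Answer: 2767/5952 ≈ 0.46489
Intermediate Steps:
(27408 - 19107)/(-6149 + B) = (27408 - 19107)/(-6149 + 24005) = 8301/17856 = 8301*(1/17856) = 2767/5952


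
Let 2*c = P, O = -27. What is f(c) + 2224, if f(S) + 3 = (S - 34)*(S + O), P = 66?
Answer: 2215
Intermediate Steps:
c = 33 (c = (1/2)*66 = 33)
f(S) = -3 + (-34 + S)*(-27 + S) (f(S) = -3 + (S - 34)*(S - 27) = -3 + (-34 + S)*(-27 + S))
f(c) + 2224 = (915 + 33**2 - 61*33) + 2224 = (915 + 1089 - 2013) + 2224 = -9 + 2224 = 2215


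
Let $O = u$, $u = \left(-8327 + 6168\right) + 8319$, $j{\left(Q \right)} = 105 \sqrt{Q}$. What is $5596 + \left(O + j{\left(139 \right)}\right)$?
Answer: $11756 + 105 \sqrt{139} \approx 12994.0$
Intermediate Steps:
$u = 6160$ ($u = -2159 + 8319 = 6160$)
$O = 6160$
$5596 + \left(O + j{\left(139 \right)}\right) = 5596 + \left(6160 + 105 \sqrt{139}\right) = 11756 + 105 \sqrt{139}$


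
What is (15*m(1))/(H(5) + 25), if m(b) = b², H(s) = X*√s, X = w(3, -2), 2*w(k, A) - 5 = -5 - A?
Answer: 75/124 - 3*√5/124 ≈ 0.55074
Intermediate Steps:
w(k, A) = -A/2 (w(k, A) = 5/2 + (-5 - A)/2 = 5/2 + (-5/2 - A/2) = -A/2)
X = 1 (X = -½*(-2) = 1)
H(s) = √s (H(s) = 1*√s = √s)
(15*m(1))/(H(5) + 25) = (15*1²)/(√5 + 25) = (15*1)/(25 + √5) = 15/(25 + √5)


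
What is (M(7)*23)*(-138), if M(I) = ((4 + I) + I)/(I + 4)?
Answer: -57132/11 ≈ -5193.8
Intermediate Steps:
M(I) = (4 + 2*I)/(4 + I)
(M(7)*23)*(-138) = ((2*(2 + 7)/(4 + 7))*23)*(-138) = ((2*9/11)*23)*(-138) = ((2*(1/11)*9)*23)*(-138) = ((18/11)*23)*(-138) = (414/11)*(-138) = -57132/11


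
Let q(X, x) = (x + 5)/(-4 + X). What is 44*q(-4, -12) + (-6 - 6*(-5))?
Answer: 125/2 ≈ 62.500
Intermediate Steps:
q(X, x) = (5 + x)/(-4 + X)
44*q(-4, -12) + (-6 - 6*(-5)) = 44*((5 - 12)/(-4 - 4)) + (-6 - 6*(-5)) = 44*(-7/(-8)) + (-6 + 30) = 44*(-⅛*(-7)) + 24 = 44*(7/8) + 24 = 77/2 + 24 = 125/2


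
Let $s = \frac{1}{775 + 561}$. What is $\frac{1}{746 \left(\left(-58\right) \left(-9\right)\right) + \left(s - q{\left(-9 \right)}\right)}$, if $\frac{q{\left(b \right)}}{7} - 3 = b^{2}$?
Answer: $\frac{1336}{519468865} \approx 2.5719 \cdot 10^{-6}$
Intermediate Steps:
$s = \frac{1}{1336} \approx 0.0007485$
$q{\left(b \right)} = 21 + 7 b^{2}$
$\frac{1}{746 \left(\left(-58\right) \left(-9\right)\right) + \left(s - q{\left(-9 \right)}\right)} = \frac{1}{746 \left(\left(-58\right) \left(-9\right)\right) - \left(\frac{28055}{1336} + 567\right)} = \frac{1}{746 \cdot 522 - \left(\frac{28055}{1336} + 567\right)} = \frac{1}{389412 + \left(\frac{1}{1336} - \left(21 + 567\right)\right)} = \frac{1}{389412 + \left(\frac{1}{1336} - 588\right)} = \frac{1}{389412 - \frac{785567}{1336}} = \frac{1}{\frac{519468865}{1336}} = \frac{1336}{519468865}$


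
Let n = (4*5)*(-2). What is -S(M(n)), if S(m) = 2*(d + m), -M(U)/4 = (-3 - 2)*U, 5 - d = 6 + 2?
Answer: 1606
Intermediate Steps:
d = -3 (d = 5 - (6 + 2) = 5 - 1*8 = 5 - 8 = -3)
n = -40 (n = 20*(-2) = -40)
M(U) = 20*U (M(U) = -4*(-3 - 2)*U = -(-20)*U = 20*U)
S(m) = -6 + 2*m (S(m) = 2*(-3 + m) = -6 + 2*m)
-S(M(n)) = -(-6 + 2*(20*(-40))) = -(-6 + 2*(-800)) = -(-6 - 1600) = -1*(-1606) = 1606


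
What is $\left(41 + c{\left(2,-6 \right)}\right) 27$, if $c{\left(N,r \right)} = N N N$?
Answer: $1323$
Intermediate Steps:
$c{\left(N,r \right)} = N^{3}$ ($c{\left(N,r \right)} = N^{2} N = N^{3}$)
$\left(41 + c{\left(2,-6 \right)}\right) 27 = \left(41 + 2^{3}\right) 27 = \left(41 + 8\right) 27 = 49 \cdot 27 = 1323$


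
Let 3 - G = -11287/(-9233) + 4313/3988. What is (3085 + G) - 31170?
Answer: -1034097885213/36821204 ≈ -28084.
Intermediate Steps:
G = 25629127/36821204 (G = 3 - (-11287/(-9233) + 4313/3988) = 3 - (-11287*(-1/9233) + 4313*(1/3988)) = 3 - (11287/9233 + 4313/3988) = 3 - 1*84834485/36821204 = 3 - 84834485/36821204 = 25629127/36821204 ≈ 0.69604)
(3085 + G) - 31170 = (3085 + 25629127/36821204) - 31170 = 113619043467/36821204 - 31170 = -1034097885213/36821204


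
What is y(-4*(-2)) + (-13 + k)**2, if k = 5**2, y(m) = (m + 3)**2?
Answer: 265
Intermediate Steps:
y(m) = (3 + m)**2
k = 25
y(-4*(-2)) + (-13 + k)**2 = (3 - 4*(-2))**2 + (-13 + 25)**2 = (3 + 8)**2 + 12**2 = 11**2 + 144 = 121 + 144 = 265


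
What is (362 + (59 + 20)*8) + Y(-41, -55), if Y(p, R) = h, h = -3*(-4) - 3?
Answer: 1003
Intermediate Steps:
h = 9 (h = 12 - 3 = 9)
Y(p, R) = 9
(362 + (59 + 20)*8) + Y(-41, -55) = (362 + (59 + 20)*8) + 9 = (362 + 79*8) + 9 = (362 + 632) + 9 = 994 + 9 = 1003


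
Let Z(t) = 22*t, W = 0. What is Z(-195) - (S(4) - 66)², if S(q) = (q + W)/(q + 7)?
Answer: -1040374/121 ≈ -8598.1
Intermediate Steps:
S(q) = q/(7 + q) (S(q) = (q + 0)/(q + 7) = q/(7 + q))
Z(-195) - (S(4) - 66)² = 22*(-195) - (4/(7 + 4) - 66)² = -4290 - (4/11 - 66)² = -4290 - (-722/11)² = -4290 - 1*521284/121 = -4290 - 521284/121 = -1040374/121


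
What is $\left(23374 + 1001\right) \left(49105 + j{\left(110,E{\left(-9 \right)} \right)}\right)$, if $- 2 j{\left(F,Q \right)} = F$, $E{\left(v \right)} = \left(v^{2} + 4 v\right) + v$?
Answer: $1195593750$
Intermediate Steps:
$E{\left(v \right)} = v^{2} + 5 v$
$j{\left(F,Q \right)} = - \frac{F}{2}$
$\left(23374 + 1001\right) \left(49105 + j{\left(110,E{\left(-9 \right)} \right)}\right) = \left(23374 + 1001\right) \left(49105 - 55\right) = 24375 \left(49105 - 55\right) = 24375 \cdot 49050 = 1195593750$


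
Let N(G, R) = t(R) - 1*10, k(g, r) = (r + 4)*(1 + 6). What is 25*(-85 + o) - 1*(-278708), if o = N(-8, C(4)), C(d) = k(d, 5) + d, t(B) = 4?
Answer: 276433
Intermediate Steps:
k(g, r) = 28 + 7*r (k(g, r) = (4 + r)*7 = 28 + 7*r)
C(d) = 63 + d (C(d) = (28 + 7*5) + d = (28 + 35) + d = 63 + d)
N(G, R) = -6 (N(G, R) = 4 - 1*10 = 4 - 10 = -6)
o = -6
25*(-85 + o) - 1*(-278708) = 25*(-85 - 6) - 1*(-278708) = 25*(-91) + 278708 = -2275 + 278708 = 276433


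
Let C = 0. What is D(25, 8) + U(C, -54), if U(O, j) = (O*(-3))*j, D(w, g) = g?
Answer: 8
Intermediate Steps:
U(O, j) = -3*O*j (U(O, j) = (-3*O)*j = -3*O*j)
D(25, 8) + U(C, -54) = 8 - 3*0*(-54) = 8 + 0 = 8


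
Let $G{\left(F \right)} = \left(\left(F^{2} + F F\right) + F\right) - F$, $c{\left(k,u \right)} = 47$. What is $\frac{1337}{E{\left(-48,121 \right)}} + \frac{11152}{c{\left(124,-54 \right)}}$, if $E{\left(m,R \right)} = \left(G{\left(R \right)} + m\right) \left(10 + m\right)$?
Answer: $\frac{263587335}{1110892} \approx 237.28$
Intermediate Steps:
$G{\left(F \right)} = 2 F^{2}$ ($G{\left(F \right)} = \left(\left(F^{2} + F^{2}\right) + F\right) - F = \left(2 F^{2} + F\right) - F = \left(F + 2 F^{2}\right) - F = 2 F^{2}$)
$E{\left(m,R \right)} = \left(10 + m\right) \left(m + 2 R^{2}\right)$ ($E{\left(m,R \right)} = \left(2 R^{2} + m\right) \left(10 + m\right) = \left(m + 2 R^{2}\right) \left(10 + m\right) = \left(10 + m\right) \left(m + 2 R^{2}\right)$)
$\frac{1337}{E{\left(-48,121 \right)}} + \frac{11152}{c{\left(124,-54 \right)}} = \frac{1337}{\left(-48\right)^{2} + 10 \left(-48\right) + 20 \cdot 121^{2} + 2 \left(-48\right) 121^{2}} + \frac{11152}{47} = \frac{1337}{2304 - 480 + 20 \cdot 14641 + 2 \left(-48\right) 14641} + 11152 \cdot \frac{1}{47} = \frac{1337}{2304 - 480 + 292820 - 1405536} + \frac{11152}{47} = \frac{1337}{-1110892} + \frac{11152}{47} = 1337 \left(- \frac{1}{1110892}\right) + \frac{11152}{47} = - \frac{1337}{1110892} + \frac{11152}{47} = \frac{263587335}{1110892}$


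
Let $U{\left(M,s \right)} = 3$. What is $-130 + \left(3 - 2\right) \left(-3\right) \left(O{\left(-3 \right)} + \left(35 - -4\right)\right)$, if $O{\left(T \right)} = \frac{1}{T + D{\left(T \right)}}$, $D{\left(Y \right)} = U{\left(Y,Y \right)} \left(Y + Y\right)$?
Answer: $- \frac{1728}{7} \approx -246.86$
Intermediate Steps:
$D{\left(Y \right)} = 6 Y$ ($D{\left(Y \right)} = 3 \left(Y + Y\right) = 3 \cdot 2 Y = 6 Y$)
$O{\left(T \right)} = \frac{1}{7 T}$ ($O{\left(T \right)} = \frac{1}{T + 6 T} = \frac{1}{7 T}$)
$-130 + \left(3 - 2\right) \left(-3\right) \left(O{\left(-3 \right)} + \left(35 - -4\right)\right) = -130 + \left(3 - 2\right) \left(-3\right) \left(\frac{1}{7 \left(-3\right)} + \left(35 - -4\right)\right) = -130 + 1 \left(-3\right) \left(\frac{1}{7} \left(- \frac{1}{3}\right) + \left(35 + 4\right)\right) = -130 - 3 \left(- \frac{1}{21} + 39\right) = -130 - \frac{818}{7} = - \frac{1728}{7}$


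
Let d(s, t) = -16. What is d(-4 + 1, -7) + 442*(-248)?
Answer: -109632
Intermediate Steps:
d(-4 + 1, -7) + 442*(-248) = -16 + 442*(-248) = -16 - 109616 = -109632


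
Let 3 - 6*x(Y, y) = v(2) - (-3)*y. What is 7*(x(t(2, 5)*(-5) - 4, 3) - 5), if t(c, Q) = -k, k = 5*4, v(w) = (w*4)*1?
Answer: -154/3 ≈ -51.333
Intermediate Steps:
v(w) = 4*w (v(w) = (4*w)*1 = 4*w)
k = 20
t(c, Q) = -20 (t(c, Q) = -1*20 = -20)
x(Y, y) = -5/6 - y/2 (x(Y, y) = 1/2 - (4*2 - (-3)*y)/6 = 1/2 - (8 + 3*y)/6 = 1/2 + (-4/3 - y/2) = -5/6 - y/2)
7*(x(t(2, 5)*(-5) - 4, 3) - 5) = 7*((-5/6 - 1/2*3) - 5) = 7*((-5/6 - 3/2) - 5) = 7*(-7/3 - 5) = 7*(-22/3) = -154/3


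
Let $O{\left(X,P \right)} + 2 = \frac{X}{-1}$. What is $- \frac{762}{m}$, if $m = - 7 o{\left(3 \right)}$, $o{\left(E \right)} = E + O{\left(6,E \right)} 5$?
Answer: $- \frac{762}{259} \approx -2.9421$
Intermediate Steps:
$O{\left(X,P \right)} = -2 - X$ ($O{\left(X,P \right)} = -2 + \frac{X}{-1} = -2 + X \left(-1\right) = -2 - X$)
$o{\left(E \right)} = -40 + E$ ($o{\left(E \right)} = E + \left(-2 - 6\right) 5 = E - 40 = -40 + E$)
$m = 259$ ($m = - 7 \left(-40 + 3\right) = \left(-7\right) \left(-37\right) = 259$)
$- \frac{762}{m} = - \frac{762}{259}$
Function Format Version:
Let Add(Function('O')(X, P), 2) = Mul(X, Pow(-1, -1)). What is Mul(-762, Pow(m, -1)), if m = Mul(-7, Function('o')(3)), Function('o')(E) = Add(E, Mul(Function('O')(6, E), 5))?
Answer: Rational(-762, 259) ≈ -2.9421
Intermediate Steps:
Function('O')(X, P) = Add(-2, Mul(-1, X)) (Function('O')(X, P) = Add(-2, Mul(X, Pow(-1, -1))) = Add(-2, Mul(X, -1)) = Add(-2, Mul(-1, X)))
Function('o')(E) = Add(-40, E) (Function('o')(E) = Add(E, Mul(Add(-2, Mul(-1, 6)), 5)) = Add(E, Mul(Add(-2, -6), 5)) = Add(E, Mul(-8, 5)) = Add(E, -40) = Add(-40, E))
m = 259 (m = Mul(-7, Add(-40, 3)) = Mul(-7, -37) = 259)
Mul(-762, Pow(m, -1)) = Mul(-762, Pow(259, -1)) = Mul(-762, Rational(1, 259)) = Rational(-762, 259)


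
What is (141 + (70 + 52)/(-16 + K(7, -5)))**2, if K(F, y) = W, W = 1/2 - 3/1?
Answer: 24730729/1369 ≈ 18065.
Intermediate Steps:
W = -5/2 (W = 1*(1/2) - 3*1 = 1/2 - 3 = -5/2 ≈ -2.5000)
K(F, y) = -5/2
(141 + (70 + 52)/(-16 + K(7, -5)))**2 = (141 + (70 + 52)/(-16 - 5/2))**2 = (141 + 122/(-37/2))**2 = (141 + 122*(-2/37))**2 = (141 - 244/37)**2 = (4973/37)**2 = 24730729/1369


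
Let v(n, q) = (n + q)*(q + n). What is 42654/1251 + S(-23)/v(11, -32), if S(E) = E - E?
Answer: 14218/417 ≈ 34.096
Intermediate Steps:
v(n, q) = (n + q)**2 (v(n, q) = (n + q)*(n + q) = (n + q)**2)
S(E) = 0
42654/1251 + S(-23)/v(11, -32) = 42654/1251 + 0/((11 - 32)**2) = 42654*(1/1251) + 0/((-21)**2) = 14218/417 + 0/441 = 14218/417 + 0*(1/441) = 14218/417 + 0 = 14218/417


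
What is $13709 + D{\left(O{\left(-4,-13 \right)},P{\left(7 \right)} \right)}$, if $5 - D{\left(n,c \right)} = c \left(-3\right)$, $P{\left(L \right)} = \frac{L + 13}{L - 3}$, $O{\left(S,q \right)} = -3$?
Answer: $13729$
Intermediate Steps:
$P{\left(L \right)} = \frac{13 + L}{-3 + L}$
$D{\left(n,c \right)} = 5 + 3 c$ ($D{\left(n,c \right)} = 5 - c \left(-3\right) = 5 - - 3 c = 5 + 3 c$)
$13709 + D{\left(O{\left(-4,-13 \right)},P{\left(7 \right)} \right)} = 13709 + \left(5 + 3 \frac{13 + 7}{-3 + 7}\right) = 13709 + \left(5 + 3 \cdot \frac{1}{4} \cdot 20\right) = 13709 + \left(5 + 3 \cdot 5\right) = 13709 + \left(5 + 15\right) = 13709 + 20 = 13729$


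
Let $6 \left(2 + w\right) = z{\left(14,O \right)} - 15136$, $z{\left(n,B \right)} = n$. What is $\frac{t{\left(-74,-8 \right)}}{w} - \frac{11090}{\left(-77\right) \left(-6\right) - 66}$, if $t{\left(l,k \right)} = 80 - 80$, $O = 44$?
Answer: $- \frac{5545}{198} \approx -28.005$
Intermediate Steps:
$w = - \frac{7567}{3}$ ($w = -2 + \frac{14 - 15136}{6} = -2 + \frac{1}{6} \left(-15122\right) = -2 - \frac{7561}{3} = - \frac{7567}{3} \approx -2522.3$)
$t{\left(l,k \right)} = 0$ ($t{\left(l,k \right)} = 80 - 80 = 0$)
$\frac{t{\left(-74,-8 \right)}}{w} - \frac{11090}{\left(-77\right) \left(-6\right) - 66} = \frac{0}{- \frac{7567}{3}} - \frac{11090}{\left(-77\right) \left(-6\right) - 66} = 0 \left(- \frac{3}{7567}\right) - \frac{11090}{462 - 66} = 0 - \frac{11090}{396} = 0 - \frac{5545}{198} = - \frac{5545}{198}$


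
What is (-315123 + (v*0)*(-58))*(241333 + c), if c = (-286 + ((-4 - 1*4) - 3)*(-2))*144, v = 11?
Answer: -64069862991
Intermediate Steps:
c = -38016 (c = (-286 + ((-4 - 4) - 3)*(-2))*144 = (-286 + (-8 - 3)*(-2))*144 = (-286 - 11*(-2))*144 = (-286 + 22)*144 = -264*144 = -38016)
(-315123 + (v*0)*(-58))*(241333 + c) = (-315123 + (11*0)*(-58))*(241333 - 38016) = (-315123 + 0*(-58))*203317 = (-315123 + 0)*203317 = -315123*203317 = -64069862991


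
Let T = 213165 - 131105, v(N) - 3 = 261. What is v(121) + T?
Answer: 82324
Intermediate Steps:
v(N) = 264 (v(N) = 3 + 261 = 264)
T = 82060
v(121) + T = 264 + 82060 = 82324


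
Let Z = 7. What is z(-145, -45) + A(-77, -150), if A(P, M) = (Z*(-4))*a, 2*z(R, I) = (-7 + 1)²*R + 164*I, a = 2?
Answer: -6356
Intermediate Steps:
z(R, I) = 18*R + 82*I (z(R, I) = ((-7 + 1)²*R + 164*I)/2 = ((-6)²*R + 164*I)/2 = (36*R + 164*I)/2 = 18*R + 82*I)
A(P, M) = -56 (A(P, M) = (7*(-4))*2 = -28*2 = -56)
z(-145, -45) + A(-77, -150) = (18*(-145) + 82*(-45)) - 56 = (-2610 - 3690) - 56 = -6300 - 56 = -6356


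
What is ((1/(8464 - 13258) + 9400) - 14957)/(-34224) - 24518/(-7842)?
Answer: 705262940081/214439301792 ≈ 3.2889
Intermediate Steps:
((1/(8464 - 13258) + 9400) - 14957)/(-34224) - 24518/(-7842) = ((1/(-4794) + 9400) - 14957)*(-1/34224) - 24518*(-1/7842) = ((-1/4794 + 9400) - 14957)*(-1/34224) + 12259/3921 = (45063599/4794 - 14957)*(-1/34224) + 12259/3921 = -26640259/4794*(-1/34224) + 12259/3921 = 26640259/164069856 + 12259/3921 = 705262940081/214439301792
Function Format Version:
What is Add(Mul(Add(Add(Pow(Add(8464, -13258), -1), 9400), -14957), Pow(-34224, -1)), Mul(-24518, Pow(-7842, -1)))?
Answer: Rational(705262940081, 214439301792) ≈ 3.2889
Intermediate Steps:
Add(Mul(Add(Add(Pow(Add(8464, -13258), -1), 9400), -14957), Pow(-34224, -1)), Mul(-24518, Pow(-7842, -1))) = Add(Mul(Add(Add(Pow(-4794, -1), 9400), -14957), Rational(-1, 34224)), Mul(-24518, Rational(-1, 7842))) = Add(Mul(Add(Add(Rational(-1, 4794), 9400), -14957), Rational(-1, 34224)), Rational(12259, 3921)) = Add(Mul(Add(Rational(45063599, 4794), -14957), Rational(-1, 34224)), Rational(12259, 3921)) = Add(Mul(Rational(-26640259, 4794), Rational(-1, 34224)), Rational(12259, 3921)) = Add(Rational(26640259, 164069856), Rational(12259, 3921)) = Rational(705262940081, 214439301792)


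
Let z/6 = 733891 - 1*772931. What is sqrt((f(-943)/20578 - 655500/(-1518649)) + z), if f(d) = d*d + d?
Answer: I*sqrt(57179633521862627442028923)/15625379561 ≈ 483.94*I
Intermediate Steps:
f(d) = d + d**2 (f(d) = d**2 + d = d + d**2)
z = -234240 (z = 6*(733891 - 1*772931) = 6*(733891 - 772931) = 6*(-39040) = -234240)
sqrt((f(-943)/20578 - 655500/(-1518649)) + z) = sqrt((-943*(1 - 943)/20578 - 655500/(-1518649)) - 234240) = sqrt((-943*(-942)*(1/20578) - 655500*(-1/1518649)) - 234240) = sqrt((888306*(1/20578) + 655500/1518649) - 234240) = sqrt((444153/10289 + 655500/1518649) - 234240) = sqrt(681256948797/15625379561 - 234240) = sqrt(-3659407651419843/15625379561) = I*sqrt(57179633521862627442028923)/15625379561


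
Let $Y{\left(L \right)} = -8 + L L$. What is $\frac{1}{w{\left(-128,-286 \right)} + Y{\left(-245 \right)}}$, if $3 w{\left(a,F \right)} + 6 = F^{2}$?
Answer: $\frac{3}{261841} \approx 1.1457 \cdot 10^{-5}$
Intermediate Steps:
$Y{\left(L \right)} = -8 + L^{2}$
$w{\left(a,F \right)} = -2 + \frac{F^{2}}{3}$
$\frac{1}{w{\left(-128,-286 \right)} + Y{\left(-245 \right)}} = \frac{1}{\left(-2 + \frac{\left(-286\right)^{2}}{3}\right) - \left(8 - \left(-245\right)^{2}\right)} = \frac{1}{\left(-2 + \frac{1}{3} \cdot 81796\right) + \left(-8 + 60025\right)} = \frac{1}{\left(-2 + \frac{81796}{3}\right) + 60017} = \frac{1}{\frac{81790}{3} + 60017} = \frac{1}{\frac{261841}{3}} = \frac{3}{261841}$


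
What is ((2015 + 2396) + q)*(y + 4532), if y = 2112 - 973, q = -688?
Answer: 21113133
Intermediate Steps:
y = 1139
((2015 + 2396) + q)*(y + 4532) = ((2015 + 2396) - 688)*(1139 + 4532) = (4411 - 688)*5671 = 3723*5671 = 21113133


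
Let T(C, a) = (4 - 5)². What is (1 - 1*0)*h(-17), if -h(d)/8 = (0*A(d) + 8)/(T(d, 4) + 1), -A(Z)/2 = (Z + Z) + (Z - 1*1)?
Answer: -32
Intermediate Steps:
T(C, a) = 1 (T(C, a) = (-1)² = 1)
A(Z) = 2 - 6*Z (A(Z) = -2*((Z + Z) + (Z - 1*1)) = -2*(2*Z + (Z - 1)) = -2*(2*Z + (-1 + Z)) = -2*(-1 + 3*Z) = 2 - 6*Z)
h(d) = -32 (h(d) = -8*(0*(2 - 6*d) + 8)/(1 + 1) = -8*(0 + 8)/2 = -64/2 = -8*4 = -32)
(1 - 1*0)*h(-17) = (1 - 1*0)*(-32) = (1 + 0)*(-32) = 1*(-32) = -32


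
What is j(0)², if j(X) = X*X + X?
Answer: 0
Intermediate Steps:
j(X) = X + X² (j(X) = X² + X = X + X²)
j(0)² = (0*(1 + 0))² = (0*1)² = 0² = 0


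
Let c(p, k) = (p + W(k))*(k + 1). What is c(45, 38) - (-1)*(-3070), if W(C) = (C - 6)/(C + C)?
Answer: -24673/19 ≈ -1298.6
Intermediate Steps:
W(C) = (-6 + C)/(2*C) (W(C) = (-6 + C)/((2*C)) = (-6 + C)*(1/(2*C)) = (-6 + C)/(2*C))
c(p, k) = (1 + k)*(p + (-6 + k)/(2*k)) (c(p, k) = (p + (-6 + k)/(2*k))*(k + 1) = (p + (-6 + k)/(2*k))*(1 + k) = (1 + k)*(p + (-6 + k)/(2*k)))
c(45, 38) - (-1)*(-3070) = (-5/2 + 45 + (½)*38 - 3/38 + 38*45) - (-1)*(-3070) = (-5/2 + 45 + 19 - 3*1/38 + 1710) - 1*3070 = (-5/2 + 45 + 19 - 3/38 + 1710) - 3070 = 33657/19 - 3070 = -24673/19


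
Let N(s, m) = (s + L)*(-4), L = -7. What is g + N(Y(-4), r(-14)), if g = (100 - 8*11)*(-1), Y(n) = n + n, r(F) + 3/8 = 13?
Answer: 48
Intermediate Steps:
r(F) = 101/8 (r(F) = -3/8 + 13 = 101/8)
Y(n) = 2*n
N(s, m) = 28 - 4*s (N(s, m) = (s - 7)*(-4) = (-7 + s)*(-4) = 28 - 4*s)
g = -12 (g = (100 - 88)*(-1) = 12*(-1) = -12)
g + N(Y(-4), r(-14)) = -12 + (28 - 8*(-4)) = -12 + (28 - 4*(-8)) = -12 + (28 + 32) = -12 + 60 = 48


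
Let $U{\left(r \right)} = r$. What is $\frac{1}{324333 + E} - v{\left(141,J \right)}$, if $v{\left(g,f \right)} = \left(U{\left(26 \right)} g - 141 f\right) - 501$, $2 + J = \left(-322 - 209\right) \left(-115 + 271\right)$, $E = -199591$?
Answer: $- \frac{1457401077665}{124742} \approx -1.1683 \cdot 10^{7}$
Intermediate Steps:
$J = -82838$ ($J = -2 + \left(-322 - 209\right) \left(-115 + 271\right) = -2 - 82836 = -82838$)
$v{\left(g,f \right)} = -501 - 141 f + 26 g$ ($v{\left(g,f \right)} = \left(26 g - 141 f\right) - 501 = \left(- 141 f + 26 g\right) - 501 = -501 - 141 f + 26 g$)
$\frac{1}{324333 + E} - v{\left(141,J \right)} = \frac{1}{324333 - 199591} - \left(-501 - -11680158 + 26 \cdot 141\right) = \frac{1}{124742} - \left(-501 + 11680158 + 3666\right) = \frac{1}{124742} - 11683323 = - \frac{1457401077665}{124742}$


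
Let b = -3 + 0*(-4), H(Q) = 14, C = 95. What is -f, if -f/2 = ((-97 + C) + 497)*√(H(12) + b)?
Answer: 990*√11 ≈ 3283.5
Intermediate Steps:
b = -3 (b = -3 + 0 = -3)
f = -990*√11 (f = -2*((-97 + 95) + 497)*√(14 - 3) = -2*(-2 + 497)*√11 = -990*√11 ≈ -3283.5)
-f = -(-990)*√11 = 990*√11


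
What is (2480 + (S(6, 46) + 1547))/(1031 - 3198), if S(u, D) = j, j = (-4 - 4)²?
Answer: -4091/2167 ≈ -1.8879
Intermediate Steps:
j = 64 (j = (-8)² = 64)
S(u, D) = 64
(2480 + (S(6, 46) + 1547))/(1031 - 3198) = (2480 + (64 + 1547))/(1031 - 3198) = (2480 + 1611)/(-2167) = 4091*(-1/2167) = -4091/2167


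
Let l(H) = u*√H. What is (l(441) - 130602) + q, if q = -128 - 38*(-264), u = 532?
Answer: -109526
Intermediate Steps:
q = 9904 (q = -128 + 10032 = 9904)
l(H) = 532*√H
(l(441) - 130602) + q = (532*√441 - 130602) + 9904 = (532*21 - 130602) + 9904 = (11172 - 130602) + 9904 = -119430 + 9904 = -109526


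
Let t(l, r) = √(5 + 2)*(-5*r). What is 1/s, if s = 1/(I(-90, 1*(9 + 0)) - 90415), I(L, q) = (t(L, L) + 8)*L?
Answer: -91135 - 40500*√7 ≈ -1.9829e+5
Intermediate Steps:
t(l, r) = -5*r*√7 (t(l, r) = √7*(-5*r) = -5*r*√7)
I(L, q) = L*(8 - 5*L*√7) (I(L, q) = (-5*L*√7 + 8)*L = (8 - 5*L*√7)*L = L*(8 - 5*L*√7))
s = 1/(-91135 - 40500*√7) (s = 1/(-90*(8 - 5*(-90)*√7) - 90415) = 1/(-90*(8 + 450*√7) - 90415) = 1/((-720 - 40500*√7) - 90415) = 1/(-91135 - 40500*√7) ≈ -5.0432e-6)
1/s = 1/(18227/635232355 - 1620*√7/127046471)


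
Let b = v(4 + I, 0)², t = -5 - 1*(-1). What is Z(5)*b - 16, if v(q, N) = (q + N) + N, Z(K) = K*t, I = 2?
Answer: -736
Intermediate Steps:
t = -4 (t = -5 + 1 = -4)
Z(K) = -4*K (Z(K) = K*(-4) = -4*K)
v(q, N) = q + 2*N (v(q, N) = (N + q) + N = q + 2*N)
b = 36 (b = ((4 + 2) + 2*0)² = (6 + 0)² = 6² = 36)
Z(5)*b - 16 = -4*5*36 - 16 = -20*36 - 16 = -720 - 16 = -736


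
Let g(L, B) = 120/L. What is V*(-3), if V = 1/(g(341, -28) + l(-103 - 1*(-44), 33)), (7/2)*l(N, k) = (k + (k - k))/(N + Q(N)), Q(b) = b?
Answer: -140833/12769 ≈ -11.029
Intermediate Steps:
l(N, k) = k/(7*N) (l(N, k) = 2*((k + (k - k))/(N + N))/7 = 2*((k + 0)/((2*N)))/7 = 2*(k*(1/(2*N)))/7 = 2*(k/(2*N))/7 = k/(7*N))
V = 140833/38307 (V = 1/(120/341 + (⅐)*33/(-103 - 1*(-44))) = 1/(120*(1/341) + (⅐)*33/(-103 + 44)) = 1/(120/341 + (⅐)*33/(-59)) = 1/(120/341 + (⅐)*33*(-1/59)) = 1/(120/341 - 33/413) = 1/(38307/140833) = 140833/38307 ≈ 3.6764)
V*(-3) = (140833/38307)*(-3) = -140833/12769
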